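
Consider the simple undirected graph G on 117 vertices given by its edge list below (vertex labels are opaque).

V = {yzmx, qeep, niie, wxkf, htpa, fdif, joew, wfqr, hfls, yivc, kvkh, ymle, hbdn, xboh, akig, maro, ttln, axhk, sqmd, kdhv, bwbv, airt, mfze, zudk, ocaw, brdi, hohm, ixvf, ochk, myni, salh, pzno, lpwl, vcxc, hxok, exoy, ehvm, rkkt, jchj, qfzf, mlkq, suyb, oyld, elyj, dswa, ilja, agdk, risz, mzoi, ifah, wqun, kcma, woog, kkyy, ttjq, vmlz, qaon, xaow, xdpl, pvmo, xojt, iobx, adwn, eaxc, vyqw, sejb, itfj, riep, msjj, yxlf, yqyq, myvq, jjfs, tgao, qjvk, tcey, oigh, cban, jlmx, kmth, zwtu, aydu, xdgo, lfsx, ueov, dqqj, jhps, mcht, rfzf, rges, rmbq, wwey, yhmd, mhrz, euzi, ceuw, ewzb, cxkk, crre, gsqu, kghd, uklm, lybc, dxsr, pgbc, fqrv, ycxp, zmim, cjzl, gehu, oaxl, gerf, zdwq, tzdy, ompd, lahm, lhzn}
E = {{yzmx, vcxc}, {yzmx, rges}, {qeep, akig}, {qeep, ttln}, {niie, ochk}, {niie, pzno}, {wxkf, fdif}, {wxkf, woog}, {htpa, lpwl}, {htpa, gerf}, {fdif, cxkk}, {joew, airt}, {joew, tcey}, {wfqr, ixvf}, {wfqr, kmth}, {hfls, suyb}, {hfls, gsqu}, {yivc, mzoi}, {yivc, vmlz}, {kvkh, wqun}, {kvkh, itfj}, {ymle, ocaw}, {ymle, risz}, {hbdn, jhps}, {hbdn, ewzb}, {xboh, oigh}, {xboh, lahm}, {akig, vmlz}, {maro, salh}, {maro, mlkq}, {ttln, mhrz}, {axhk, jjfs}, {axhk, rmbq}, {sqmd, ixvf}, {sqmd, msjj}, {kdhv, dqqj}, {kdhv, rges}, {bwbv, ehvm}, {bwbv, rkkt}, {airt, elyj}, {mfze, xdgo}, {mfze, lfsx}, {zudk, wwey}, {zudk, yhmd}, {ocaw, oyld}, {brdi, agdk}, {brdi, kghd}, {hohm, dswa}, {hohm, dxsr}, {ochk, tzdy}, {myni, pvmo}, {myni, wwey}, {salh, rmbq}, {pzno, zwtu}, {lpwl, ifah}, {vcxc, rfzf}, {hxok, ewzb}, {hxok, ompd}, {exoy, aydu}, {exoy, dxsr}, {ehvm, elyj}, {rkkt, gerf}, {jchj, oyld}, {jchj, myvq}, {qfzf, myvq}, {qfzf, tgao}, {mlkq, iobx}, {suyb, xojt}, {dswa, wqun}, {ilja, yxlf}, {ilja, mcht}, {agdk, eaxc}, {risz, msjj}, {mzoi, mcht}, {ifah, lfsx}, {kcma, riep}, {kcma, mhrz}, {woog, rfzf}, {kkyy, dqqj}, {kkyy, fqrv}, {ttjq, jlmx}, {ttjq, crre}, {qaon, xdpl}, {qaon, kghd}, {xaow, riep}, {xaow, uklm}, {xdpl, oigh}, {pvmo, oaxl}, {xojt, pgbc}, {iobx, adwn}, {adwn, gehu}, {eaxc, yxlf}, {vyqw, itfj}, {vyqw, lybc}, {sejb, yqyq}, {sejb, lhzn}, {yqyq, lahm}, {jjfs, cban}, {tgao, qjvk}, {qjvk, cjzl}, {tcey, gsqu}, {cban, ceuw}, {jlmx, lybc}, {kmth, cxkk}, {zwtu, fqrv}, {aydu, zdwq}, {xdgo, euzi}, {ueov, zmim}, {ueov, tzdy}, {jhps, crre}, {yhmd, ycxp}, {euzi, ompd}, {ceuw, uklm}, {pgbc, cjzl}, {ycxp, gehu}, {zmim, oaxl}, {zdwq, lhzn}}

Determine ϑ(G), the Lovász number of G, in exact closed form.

117*cos(pi/117)/(cos(pi/117) + 1)

N(jhps) = {hbdn, crre}, |N(jhps)| = 2.
Vertex zwtu has 2 neighbors: pzno, fqrv.
Vertex airt has 2 neighbors: joew, elyj.
Vertex akig has 2 neighbors: qeep, vmlz.
G on 117 vertices is 2-regular; connected 2-regular on 117 ⇒ C_{117}.
The 59 distinct eigenvalues: [2.0, 1.99712, 1.98848, 1.9741, 1.95403, 1.92833, 1.89707, 1.86034, 1.81825, 1.77091, 1.71847, 1.66107, 1.59889, 1.53209, 1.46087, 1.38545, 1.30603, 1.22284, 1.13613, 1.04614, 0.95314, 0.85739, 0.75916, 0.65875, 0.55643, 0.45252, 0.3473, 0.24107, 0.13416, 0.02685, -0.08053, -0.18768, -0.29429, -0.40005, -0.50466, -0.60781, -0.70921, -0.80856, -0.90559, -1.0, -1.09153, -1.17991, -1.26489, -1.34622, -1.42367, -1.49702, -1.56605, -1.63057, -1.69038, -1.74532, -1.79523, -1.83996, -1.87939, -1.91339, -1.94188, -1.96478, -1.982, -1.99351, -1.99928].
ϑ = −N·λ_min/(λ_max−λ_min) = −117·(-2*cos(pi/117))/(2−(-2*cos(pi/117))) = 117*cos(pi/117)/(cos(pi/117) + 1).
= 58.489454284… (decimal).
Sandwich: α(G)=58 ≤ ϑ(G)=117*cos(pi/117)/(cos(pi/117) + 1) ≤ χ(Ḡ)=59 (both strict).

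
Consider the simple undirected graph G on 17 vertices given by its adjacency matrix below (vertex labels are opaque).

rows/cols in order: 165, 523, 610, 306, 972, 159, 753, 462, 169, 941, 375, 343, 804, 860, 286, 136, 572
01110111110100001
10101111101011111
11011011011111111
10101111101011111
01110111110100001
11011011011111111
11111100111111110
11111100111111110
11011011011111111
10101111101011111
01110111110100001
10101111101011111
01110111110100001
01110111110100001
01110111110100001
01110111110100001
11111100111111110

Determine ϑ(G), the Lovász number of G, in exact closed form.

deg(610) = 14; N(610) = {165, 523, 306, 972, 753, 462, 941, 375, 343, 804, 860, 286, 136, 572}.
N(165) = {523, 610, 306, 159, 753, 462, 169, 941, 343, 572}, |N(165)| = 10.
deg(343) = 13; N(343) = {165, 610, 972, 159, 753, 462, 169, 375, 804, 860, 286, 136, 572}.
N(941) = {165, 610, 972, 159, 753, 462, 169, 375, 804, 860, 286, 136, 572}, |N(941)| = 13.
4 parts of sizes [7, 4, 3, 3]; α(G) = 7 = ϑ (perfect).
= 7.000000000… (decimal).
Check 7 ≤ 7 ≤ 7: collapsed.

7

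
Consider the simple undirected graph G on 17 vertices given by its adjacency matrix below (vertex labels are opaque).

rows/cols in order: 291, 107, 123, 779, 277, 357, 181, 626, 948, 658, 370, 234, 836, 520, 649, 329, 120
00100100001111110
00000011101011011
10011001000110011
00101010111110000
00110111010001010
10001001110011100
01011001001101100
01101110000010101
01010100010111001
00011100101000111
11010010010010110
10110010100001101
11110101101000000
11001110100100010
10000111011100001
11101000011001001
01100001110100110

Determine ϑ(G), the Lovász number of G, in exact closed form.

deg(120) = 8; N(120) = {107, 123, 626, 948, 658, 234, 649, 329}.
deg(181) = 8; N(181) = {107, 779, 277, 626, 370, 234, 520, 649}.
N(948) = {107, 779, 357, 658, 234, 836, 520, 120}, |N(948)| = 8.
deg(658) = 8; N(658) = {779, 277, 357, 948, 370, 649, 329, 120}.
G on 17 vertices is 8-regular; strongly regular (17,8,3,4).
A has 3 distinct eigenvalues ≈ [8.0, 1.562, -2.562].
λ_max=8, λ_min=-sqrt(17)/2 - 1/2; ϑ = −17·λ_min/(λ_max−λ_min) = sqrt(17).
≈ 4.12311 (to 5 d.p.).

sqrt(17)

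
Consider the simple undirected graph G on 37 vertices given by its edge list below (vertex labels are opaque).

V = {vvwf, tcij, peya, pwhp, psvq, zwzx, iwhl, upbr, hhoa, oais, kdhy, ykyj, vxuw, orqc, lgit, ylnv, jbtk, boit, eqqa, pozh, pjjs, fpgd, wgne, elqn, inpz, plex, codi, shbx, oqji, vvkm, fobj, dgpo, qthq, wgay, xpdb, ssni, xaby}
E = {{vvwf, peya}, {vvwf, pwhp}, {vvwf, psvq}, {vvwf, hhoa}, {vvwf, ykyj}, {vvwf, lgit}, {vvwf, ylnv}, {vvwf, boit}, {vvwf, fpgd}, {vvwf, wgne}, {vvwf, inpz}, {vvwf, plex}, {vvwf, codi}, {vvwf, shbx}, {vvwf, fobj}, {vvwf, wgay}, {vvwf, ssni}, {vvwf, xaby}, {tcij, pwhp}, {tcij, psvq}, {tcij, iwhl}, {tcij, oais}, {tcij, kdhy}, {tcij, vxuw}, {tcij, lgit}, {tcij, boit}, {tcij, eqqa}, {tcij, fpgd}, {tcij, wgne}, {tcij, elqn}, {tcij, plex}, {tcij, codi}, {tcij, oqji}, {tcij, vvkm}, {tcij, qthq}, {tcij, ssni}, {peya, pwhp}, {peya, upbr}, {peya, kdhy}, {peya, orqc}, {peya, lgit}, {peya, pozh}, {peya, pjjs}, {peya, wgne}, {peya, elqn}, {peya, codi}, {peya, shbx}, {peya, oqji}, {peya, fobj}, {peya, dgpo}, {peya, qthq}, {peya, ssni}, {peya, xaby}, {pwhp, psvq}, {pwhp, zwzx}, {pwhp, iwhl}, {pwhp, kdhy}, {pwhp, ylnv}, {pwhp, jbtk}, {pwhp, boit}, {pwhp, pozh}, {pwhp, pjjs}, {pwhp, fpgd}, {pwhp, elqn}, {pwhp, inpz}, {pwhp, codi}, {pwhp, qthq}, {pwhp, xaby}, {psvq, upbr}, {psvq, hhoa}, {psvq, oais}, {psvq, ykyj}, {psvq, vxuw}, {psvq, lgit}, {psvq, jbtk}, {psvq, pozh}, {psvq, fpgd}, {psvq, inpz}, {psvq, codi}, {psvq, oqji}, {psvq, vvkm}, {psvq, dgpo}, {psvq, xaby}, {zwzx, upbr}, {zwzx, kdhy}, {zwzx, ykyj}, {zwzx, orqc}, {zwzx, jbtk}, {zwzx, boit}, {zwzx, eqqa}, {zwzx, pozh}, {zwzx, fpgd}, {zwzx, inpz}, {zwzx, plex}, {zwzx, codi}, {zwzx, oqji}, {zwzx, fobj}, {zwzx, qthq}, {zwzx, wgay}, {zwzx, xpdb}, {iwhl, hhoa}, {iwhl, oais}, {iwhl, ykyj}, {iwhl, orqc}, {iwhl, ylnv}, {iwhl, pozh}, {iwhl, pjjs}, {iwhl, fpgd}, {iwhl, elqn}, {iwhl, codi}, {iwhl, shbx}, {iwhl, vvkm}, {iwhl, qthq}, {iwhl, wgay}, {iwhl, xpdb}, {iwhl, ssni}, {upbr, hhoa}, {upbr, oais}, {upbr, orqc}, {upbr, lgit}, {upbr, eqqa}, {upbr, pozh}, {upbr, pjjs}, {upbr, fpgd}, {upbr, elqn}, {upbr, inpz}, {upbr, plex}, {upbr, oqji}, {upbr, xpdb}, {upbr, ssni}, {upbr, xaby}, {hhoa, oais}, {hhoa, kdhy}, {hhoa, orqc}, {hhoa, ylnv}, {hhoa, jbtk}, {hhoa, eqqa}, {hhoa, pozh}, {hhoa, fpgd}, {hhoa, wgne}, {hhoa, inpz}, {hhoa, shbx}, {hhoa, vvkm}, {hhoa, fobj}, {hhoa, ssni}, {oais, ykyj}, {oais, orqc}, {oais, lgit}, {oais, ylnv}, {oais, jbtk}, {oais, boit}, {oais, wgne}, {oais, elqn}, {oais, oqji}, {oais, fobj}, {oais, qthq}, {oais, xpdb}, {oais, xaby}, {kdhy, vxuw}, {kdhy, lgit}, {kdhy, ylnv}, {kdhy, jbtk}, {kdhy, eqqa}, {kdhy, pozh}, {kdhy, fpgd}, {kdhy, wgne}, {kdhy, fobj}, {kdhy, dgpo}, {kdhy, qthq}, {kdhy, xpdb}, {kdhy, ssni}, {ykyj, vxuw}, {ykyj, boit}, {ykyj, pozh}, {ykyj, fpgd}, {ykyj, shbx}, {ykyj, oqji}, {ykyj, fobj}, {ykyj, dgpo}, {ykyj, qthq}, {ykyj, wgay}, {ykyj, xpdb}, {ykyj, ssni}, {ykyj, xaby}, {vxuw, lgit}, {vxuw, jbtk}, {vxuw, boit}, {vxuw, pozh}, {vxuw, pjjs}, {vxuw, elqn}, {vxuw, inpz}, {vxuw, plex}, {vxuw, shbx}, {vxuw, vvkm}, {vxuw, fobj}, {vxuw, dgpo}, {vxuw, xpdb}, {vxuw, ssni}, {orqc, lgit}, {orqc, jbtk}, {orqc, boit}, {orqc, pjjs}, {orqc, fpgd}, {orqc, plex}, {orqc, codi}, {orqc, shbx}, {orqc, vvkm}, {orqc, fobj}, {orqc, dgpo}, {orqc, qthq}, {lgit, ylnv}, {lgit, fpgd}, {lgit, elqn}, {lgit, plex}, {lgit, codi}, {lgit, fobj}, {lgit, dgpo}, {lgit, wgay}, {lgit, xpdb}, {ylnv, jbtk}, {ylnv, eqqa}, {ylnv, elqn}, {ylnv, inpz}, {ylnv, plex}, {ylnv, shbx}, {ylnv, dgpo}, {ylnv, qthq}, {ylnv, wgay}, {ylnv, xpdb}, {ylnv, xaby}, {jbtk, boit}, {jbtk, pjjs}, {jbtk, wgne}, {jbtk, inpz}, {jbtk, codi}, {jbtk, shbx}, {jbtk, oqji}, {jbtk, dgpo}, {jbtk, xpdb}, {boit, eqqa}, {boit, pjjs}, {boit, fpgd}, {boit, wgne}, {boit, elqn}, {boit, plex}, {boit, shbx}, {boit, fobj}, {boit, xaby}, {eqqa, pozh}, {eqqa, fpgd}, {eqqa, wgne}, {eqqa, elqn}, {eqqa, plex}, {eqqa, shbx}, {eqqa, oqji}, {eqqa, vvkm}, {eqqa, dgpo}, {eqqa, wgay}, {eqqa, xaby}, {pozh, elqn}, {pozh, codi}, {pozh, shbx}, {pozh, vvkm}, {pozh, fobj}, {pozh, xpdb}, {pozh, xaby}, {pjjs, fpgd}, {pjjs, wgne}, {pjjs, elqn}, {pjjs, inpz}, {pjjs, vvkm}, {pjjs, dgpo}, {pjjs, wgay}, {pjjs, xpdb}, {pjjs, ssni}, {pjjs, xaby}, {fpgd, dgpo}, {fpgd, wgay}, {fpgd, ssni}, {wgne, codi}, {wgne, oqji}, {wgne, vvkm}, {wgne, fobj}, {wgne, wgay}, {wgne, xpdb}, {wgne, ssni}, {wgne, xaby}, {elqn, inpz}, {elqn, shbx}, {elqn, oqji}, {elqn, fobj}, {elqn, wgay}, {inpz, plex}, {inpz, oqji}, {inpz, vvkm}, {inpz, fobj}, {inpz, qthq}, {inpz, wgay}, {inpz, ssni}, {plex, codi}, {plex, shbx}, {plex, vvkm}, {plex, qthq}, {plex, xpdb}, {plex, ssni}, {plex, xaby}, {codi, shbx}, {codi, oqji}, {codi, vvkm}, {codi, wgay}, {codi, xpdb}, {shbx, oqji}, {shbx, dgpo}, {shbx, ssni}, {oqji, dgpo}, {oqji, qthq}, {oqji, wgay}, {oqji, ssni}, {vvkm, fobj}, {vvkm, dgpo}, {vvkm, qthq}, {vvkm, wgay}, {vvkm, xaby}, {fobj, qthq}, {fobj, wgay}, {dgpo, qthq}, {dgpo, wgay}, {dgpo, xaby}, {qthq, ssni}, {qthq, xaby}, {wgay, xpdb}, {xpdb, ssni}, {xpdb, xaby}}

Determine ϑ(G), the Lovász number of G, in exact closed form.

sqrt(37)

deg(pwhp) = 18; N(pwhp) = {vvwf, tcij, peya, psvq, zwzx, iwhl, kdhy, ylnv, jbtk, boit, pozh, pjjs, fpgd, elqn, inpz, codi, qthq, xaby}.
Vertex inpz has 18 neighbors: vvwf, pwhp, psvq, zwzx, upbr, hhoa, vxuw, ylnv, jbtk, pjjs, elqn, plex, oqji, vvkm, fobj, qthq, wgay, ssni.
Vertex boit has 18 neighbors: vvwf, tcij, pwhp, zwzx, oais, ykyj, vxuw, orqc, jbtk, eqqa, pjjs, fpgd, wgne, elqn, plex, shbx, fobj, xaby.
Vertex ssni has 18 neighbors: vvwf, tcij, peya, iwhl, upbr, hhoa, kdhy, ykyj, vxuw, pjjs, fpgd, wgne, inpz, plex, shbx, oqji, qthq, xpdb.
Regular of degree 18 on 37 vertices: SR(37,18,8,9) — a Paley graph.
The 3 distinct eigenvalues: [18.0, 2.541381, -3.541381].
ϑ = −N·λ_min/(λ_max−λ_min) = −37·(-sqrt(37)/2 - 1/2)/(18−(-sqrt(37)/2 - 1/2)) = sqrt(37).
Numerically 6.0827625.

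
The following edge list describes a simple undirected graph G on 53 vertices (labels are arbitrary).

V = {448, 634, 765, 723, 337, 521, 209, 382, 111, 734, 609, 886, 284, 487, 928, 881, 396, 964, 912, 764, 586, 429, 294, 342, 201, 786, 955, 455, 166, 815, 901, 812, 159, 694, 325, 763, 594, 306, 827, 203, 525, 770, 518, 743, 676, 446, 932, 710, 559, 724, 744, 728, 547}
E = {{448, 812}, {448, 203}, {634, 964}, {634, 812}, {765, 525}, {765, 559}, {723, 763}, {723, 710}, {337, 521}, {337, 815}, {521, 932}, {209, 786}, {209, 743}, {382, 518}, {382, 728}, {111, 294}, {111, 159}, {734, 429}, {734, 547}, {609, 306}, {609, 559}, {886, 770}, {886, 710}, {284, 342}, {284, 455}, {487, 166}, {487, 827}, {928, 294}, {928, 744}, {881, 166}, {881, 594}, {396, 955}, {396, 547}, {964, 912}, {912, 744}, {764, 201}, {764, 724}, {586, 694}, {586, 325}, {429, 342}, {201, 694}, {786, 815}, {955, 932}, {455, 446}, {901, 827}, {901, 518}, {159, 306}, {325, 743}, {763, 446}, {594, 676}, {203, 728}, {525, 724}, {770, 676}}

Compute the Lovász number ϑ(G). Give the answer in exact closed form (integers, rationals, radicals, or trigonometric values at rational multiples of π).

53*cos(pi/53)/(cos(pi/53) + 1)

Vertex 166 has 2 neighbors: 487, 881.
deg(294) = 2; N(294) = {111, 928}.
N(203) = {448, 728}, |N(203)| = 2.
N(446) = {455, 763}, |N(446)| = 2.
G on 53 vertices is 2-regular; a single 53-cycle (edge-transitive).
A has 27 distinct eigenvalues ≈ [2.0, 1.985962, 1.944046, 1.874839, 1.779314, 1.658811, 1.515022, 1.349966, 1.165959, 0.965584, 0.751655, 0.527174, 0.295293, 0.059267, -0.177592, -0.411957, -0.64054, -0.86013, -1.067647, -1.260176, -1.435015, -1.589709, -1.722087, -1.830291, -1.912802, -1.968461, -1.996487].
−53·(-2*cos(pi/53)) / ((2)−(-2*cos(pi/53))) = 53*cos(pi/53)/(cos(pi/53) + 1) = ϑ(G).
ϑ(G) ≈ 26.47670899.
Sandwich: α(G)=26 ≤ ϑ(G)=53*cos(pi/53)/(cos(pi/53) + 1) ≤ χ(Ḡ)=27 (both strict).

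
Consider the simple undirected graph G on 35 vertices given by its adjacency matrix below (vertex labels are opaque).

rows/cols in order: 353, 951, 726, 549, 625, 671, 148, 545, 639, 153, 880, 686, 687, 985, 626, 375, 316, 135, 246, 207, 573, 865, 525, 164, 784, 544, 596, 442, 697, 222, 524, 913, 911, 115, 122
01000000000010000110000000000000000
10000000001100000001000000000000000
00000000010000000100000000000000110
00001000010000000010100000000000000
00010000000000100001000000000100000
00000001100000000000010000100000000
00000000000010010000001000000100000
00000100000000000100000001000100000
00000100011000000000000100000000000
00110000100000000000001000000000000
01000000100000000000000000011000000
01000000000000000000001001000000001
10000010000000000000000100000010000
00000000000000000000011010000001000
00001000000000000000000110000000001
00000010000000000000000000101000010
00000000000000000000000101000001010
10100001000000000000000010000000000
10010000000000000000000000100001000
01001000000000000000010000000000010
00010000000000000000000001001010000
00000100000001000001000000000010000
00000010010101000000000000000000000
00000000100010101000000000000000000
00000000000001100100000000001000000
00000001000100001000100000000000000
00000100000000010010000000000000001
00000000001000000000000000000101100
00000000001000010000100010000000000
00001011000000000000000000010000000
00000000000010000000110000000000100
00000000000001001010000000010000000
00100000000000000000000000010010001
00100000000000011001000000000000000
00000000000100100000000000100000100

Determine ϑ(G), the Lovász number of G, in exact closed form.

15

Vertex 246 has 4 neighbors: 353, 549, 596, 913.
N(525) = {148, 153, 686, 985}, |N(525)| = 4.
deg(524) = 4; N(524) = {687, 573, 865, 911}.
deg(442) = 4; N(442) = {880, 222, 913, 911}.
G on 35 vertices is 4-regular; Kneser K(7,3) on C(7,3)=35 vertices.
spec(A) ≈ [4.0, 2.0, -1.0, -3.0] (distinct, 4 d.p.).
λ_max=4, λ_min=-3; ϑ = −35·λ_min/(λ_max−λ_min) = 15.
≈ 15.00000 (to 5 d.p.).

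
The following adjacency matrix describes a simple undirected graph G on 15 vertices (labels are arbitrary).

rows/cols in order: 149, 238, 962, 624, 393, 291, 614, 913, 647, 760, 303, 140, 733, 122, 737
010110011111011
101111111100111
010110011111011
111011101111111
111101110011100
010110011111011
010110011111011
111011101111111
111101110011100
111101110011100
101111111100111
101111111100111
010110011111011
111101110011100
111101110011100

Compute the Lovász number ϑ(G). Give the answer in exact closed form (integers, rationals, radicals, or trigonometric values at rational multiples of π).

deg(140) = 12; N(140) = {149, 962, 624, 393, 291, 614, 913, 647, 760, 733, 122, 737}.
N(238) = {149, 962, 624, 393, 291, 614, 913, 647, 760, 733, 122, 737}, |N(238)| = 12.
N(962) = {238, 624, 393, 913, 647, 760, 303, 140, 122, 737}, |N(962)| = 10.
Vertex 122 has 10 neighbors: 149, 238, 962, 624, 291, 614, 913, 303, 140, 733.
K_{5,5,3,2} (perfect); ϑ(G) = α(G) = max{5,5,3,2} = 5.
= 5.000000… (decimal).
α=5, χ(Ḡ)=5; ϑ=5 lies between (collapsed).

5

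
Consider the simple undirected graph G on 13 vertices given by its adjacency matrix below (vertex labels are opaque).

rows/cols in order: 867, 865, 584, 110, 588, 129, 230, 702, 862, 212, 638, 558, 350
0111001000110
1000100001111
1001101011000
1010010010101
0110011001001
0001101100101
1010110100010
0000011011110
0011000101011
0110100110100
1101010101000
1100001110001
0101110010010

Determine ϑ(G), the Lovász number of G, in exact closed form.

sqrt(13)

deg(558) = 6; N(558) = {867, 865, 230, 702, 862, 350}.
N(867) = {865, 584, 110, 230, 638, 558}, |N(867)| = 6.
Vertex 862 has 6 neighbors: 584, 110, 702, 212, 558, 350.
Vertex 638 has 6 neighbors: 867, 865, 110, 129, 702, 212.
13-vertex 6-regular graph: SR(13,6,2,3) — a Paley graph.
A has 3 distinct eigenvalues ≈ [6.0, 1.3028, -2.3028].
λ_max=6, λ_min=-sqrt(13)/2 - 1/2; ϑ = −13·λ_min/(λ_max−λ_min) = sqrt(13).
≈ 3.6056 (to 4 d.p.).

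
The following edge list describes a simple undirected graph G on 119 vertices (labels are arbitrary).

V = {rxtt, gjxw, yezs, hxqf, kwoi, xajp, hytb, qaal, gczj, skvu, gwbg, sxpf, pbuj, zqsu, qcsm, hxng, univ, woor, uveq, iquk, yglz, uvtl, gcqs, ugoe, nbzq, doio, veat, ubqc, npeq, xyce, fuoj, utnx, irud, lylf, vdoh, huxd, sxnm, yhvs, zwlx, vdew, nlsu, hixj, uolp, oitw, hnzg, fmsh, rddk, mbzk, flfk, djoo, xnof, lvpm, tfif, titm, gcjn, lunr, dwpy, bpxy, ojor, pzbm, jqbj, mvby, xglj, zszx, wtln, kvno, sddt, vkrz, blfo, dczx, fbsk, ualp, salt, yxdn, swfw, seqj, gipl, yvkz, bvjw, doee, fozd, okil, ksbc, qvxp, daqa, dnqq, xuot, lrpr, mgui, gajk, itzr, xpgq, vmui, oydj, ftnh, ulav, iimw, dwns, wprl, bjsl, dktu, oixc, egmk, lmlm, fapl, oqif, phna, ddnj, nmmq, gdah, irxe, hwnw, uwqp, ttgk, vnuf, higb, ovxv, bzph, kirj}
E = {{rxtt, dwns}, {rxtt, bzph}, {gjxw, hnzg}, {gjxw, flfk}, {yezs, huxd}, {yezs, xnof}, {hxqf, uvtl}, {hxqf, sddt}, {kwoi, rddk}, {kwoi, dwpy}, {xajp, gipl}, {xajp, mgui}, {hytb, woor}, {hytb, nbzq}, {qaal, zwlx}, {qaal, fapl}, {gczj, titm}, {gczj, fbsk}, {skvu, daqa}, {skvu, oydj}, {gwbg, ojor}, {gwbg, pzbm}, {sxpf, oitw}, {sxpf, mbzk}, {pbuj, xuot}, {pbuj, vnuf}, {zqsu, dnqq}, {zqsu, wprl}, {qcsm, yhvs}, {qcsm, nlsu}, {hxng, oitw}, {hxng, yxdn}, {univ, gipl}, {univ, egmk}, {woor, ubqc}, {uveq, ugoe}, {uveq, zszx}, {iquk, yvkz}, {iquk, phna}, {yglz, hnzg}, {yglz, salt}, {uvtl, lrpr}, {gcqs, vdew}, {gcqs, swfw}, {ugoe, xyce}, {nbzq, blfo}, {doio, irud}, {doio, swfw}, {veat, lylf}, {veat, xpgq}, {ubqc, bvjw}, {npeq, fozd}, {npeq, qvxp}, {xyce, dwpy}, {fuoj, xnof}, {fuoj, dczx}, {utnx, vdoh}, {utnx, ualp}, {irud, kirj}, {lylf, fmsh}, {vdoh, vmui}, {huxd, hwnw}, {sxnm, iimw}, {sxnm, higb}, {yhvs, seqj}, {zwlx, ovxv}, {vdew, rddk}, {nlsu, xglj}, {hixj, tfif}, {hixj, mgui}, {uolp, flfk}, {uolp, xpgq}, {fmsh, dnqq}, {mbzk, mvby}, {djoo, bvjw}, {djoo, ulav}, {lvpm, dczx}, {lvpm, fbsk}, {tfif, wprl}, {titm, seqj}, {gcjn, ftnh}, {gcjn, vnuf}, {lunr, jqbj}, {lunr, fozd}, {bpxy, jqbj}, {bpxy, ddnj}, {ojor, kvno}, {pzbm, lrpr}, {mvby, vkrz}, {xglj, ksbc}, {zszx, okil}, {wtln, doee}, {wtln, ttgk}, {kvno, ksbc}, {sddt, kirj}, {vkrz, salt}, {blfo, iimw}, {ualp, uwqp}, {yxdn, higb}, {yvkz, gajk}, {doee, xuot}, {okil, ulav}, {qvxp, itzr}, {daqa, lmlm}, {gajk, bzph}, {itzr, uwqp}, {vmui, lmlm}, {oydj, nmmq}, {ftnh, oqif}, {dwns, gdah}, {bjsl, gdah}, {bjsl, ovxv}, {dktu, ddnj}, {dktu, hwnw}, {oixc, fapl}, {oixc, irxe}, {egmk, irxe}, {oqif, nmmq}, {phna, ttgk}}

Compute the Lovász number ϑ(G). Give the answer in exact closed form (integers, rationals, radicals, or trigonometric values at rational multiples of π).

119*cos(pi/119)/(cos(pi/119) + 1)

deg(fuoj) = 2; N(fuoj) = {xnof, dczx}.
Vertex titm has 2 neighbors: gczj, seqj.
Vertex hnzg has 2 neighbors: gjxw, yglz.
deg(iquk) = 2; N(iquk) = {yvkz, phna}.
deg(v) = 2 for all v (|V|=119); connected 2-regular on 119 ⇒ C_{119}.
Distinct eigenvalues (to 6 d.p.): [2.0, 1.997213, 1.988859, 1.974962, 1.95556, 1.930708, 1.900475, 1.864944, 1.824216, 1.778403, 1.727634, 1.672049, 1.611804, 1.547067, 1.478018, 1.404849, 1.327765, 1.24698, 1.162719, 1.075218, 0.984719, 0.891477, 0.795749, 0.697804, 0.597914, 0.496357, 0.393417, 0.28938, 0.184537, 0.079179, -0.026399, -0.131904, -0.237041, -0.341517, -0.445042, -0.547326, -0.648085, -0.747037, -0.843907, -0.938425, -1.030328, -1.119358, -1.205269, -1.287821, -1.366783, -1.441936, -1.51307, -1.579986, -1.642499, -1.700434, -1.75363, -1.801938, -1.845223, -1.883366, -1.916259, -1.943812, -1.965946, -1.982601, -1.993731, -1.999303].
ϑ = −N·λ_min/(λ_max−λ_min) = −119·(-2*cos(pi/119))/(2−(-2*cos(pi/119))) = 119*cos(pi/119)/(cos(pi/119) + 1).
= 59.489631564… (decimal).
Lovász sandwich 59 ≤ 119*cos(pi/119)/(cos(pi/119) + 1) ≤ 60: both strict.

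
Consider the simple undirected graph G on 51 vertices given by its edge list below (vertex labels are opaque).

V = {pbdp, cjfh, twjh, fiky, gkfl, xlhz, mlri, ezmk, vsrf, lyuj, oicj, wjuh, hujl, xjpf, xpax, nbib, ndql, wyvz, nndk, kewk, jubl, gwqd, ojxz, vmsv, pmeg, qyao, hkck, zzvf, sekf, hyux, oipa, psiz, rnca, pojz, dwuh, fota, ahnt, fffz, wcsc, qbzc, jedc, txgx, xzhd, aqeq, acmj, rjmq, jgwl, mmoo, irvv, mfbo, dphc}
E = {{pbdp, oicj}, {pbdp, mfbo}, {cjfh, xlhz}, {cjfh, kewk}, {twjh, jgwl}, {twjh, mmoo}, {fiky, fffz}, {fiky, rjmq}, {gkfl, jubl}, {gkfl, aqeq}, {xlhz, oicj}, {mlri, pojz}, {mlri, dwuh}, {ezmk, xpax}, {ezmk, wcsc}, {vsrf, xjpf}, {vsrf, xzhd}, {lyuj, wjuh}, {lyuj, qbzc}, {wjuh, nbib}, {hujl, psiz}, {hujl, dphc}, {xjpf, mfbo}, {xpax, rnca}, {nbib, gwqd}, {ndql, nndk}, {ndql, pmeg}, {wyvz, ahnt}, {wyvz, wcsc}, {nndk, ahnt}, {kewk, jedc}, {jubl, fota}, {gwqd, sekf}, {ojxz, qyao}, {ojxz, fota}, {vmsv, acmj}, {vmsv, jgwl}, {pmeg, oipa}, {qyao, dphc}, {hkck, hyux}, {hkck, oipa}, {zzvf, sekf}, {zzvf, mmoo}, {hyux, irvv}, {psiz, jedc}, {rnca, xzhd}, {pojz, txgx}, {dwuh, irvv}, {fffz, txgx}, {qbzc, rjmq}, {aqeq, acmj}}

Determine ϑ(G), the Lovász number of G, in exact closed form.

N(acmj) = {vmsv, aqeq}, |N(acmj)| = 2.
deg(pmeg) = 2; N(pmeg) = {ndql, oipa}.
deg(fota) = 2; N(fota) = {jubl, ojxz}.
N(cjfh) = {xlhz, kewk}, |N(cjfh)| = 2.
deg(v) = 2 for all v (|V|=51); the odd cycle C_{51}.
The 26 distinct eigenvalues: [2.0, 1.98484, 1.93959, 1.86494, 1.76202, 1.63239, 1.47802, 1.30124, 1.10473, 0.89148, 0.66471, 0.42787, 0.18454, -0.06159, -0.30678, -0.54733, -0.77957, -1.0, -1.20527, -1.39227, -1.55816, -1.70043, -1.81693, -1.90588, -1.96595, -1.99621].
λ_max=2, λ_min=-2*cos(pi/51); ϑ = −51·λ_min/(λ_max−λ_min) = 51*cos(pi/51)/(cos(pi/51) + 1).
≈ 25.47579 (to 5 d.p.).
Check 25 ≤ 51*cos(pi/51)/(cos(pi/51) + 1) ≤ 26: both strict.

51*cos(pi/51)/(cos(pi/51) + 1)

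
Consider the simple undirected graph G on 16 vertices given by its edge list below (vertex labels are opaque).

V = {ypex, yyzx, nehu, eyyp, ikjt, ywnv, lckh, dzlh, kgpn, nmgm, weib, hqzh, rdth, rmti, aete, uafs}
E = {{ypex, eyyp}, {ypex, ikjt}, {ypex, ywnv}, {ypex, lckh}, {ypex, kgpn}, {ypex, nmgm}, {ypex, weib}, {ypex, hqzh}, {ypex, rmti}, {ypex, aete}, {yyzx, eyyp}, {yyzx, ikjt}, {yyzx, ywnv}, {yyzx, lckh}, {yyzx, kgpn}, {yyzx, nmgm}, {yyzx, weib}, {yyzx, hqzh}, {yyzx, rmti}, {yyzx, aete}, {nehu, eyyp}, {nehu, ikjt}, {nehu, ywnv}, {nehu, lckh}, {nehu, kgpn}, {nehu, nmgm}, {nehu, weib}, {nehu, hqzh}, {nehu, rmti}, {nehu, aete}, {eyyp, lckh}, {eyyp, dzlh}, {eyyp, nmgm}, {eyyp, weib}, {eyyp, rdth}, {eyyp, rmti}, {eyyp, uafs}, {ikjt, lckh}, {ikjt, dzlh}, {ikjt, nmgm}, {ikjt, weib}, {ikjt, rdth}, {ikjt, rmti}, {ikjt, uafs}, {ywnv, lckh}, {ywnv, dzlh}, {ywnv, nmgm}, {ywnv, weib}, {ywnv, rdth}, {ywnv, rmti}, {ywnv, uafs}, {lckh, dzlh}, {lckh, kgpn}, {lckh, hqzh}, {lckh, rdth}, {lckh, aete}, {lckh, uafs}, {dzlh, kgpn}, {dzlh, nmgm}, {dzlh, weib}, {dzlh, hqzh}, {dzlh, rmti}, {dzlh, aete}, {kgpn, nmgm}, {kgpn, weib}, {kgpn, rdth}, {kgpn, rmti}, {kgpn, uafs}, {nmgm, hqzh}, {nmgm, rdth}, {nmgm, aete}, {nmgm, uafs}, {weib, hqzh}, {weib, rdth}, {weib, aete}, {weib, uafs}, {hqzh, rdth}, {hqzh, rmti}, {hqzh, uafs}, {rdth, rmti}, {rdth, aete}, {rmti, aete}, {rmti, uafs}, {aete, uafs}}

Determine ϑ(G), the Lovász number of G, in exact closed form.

6

Vertex ypex has 10 neighbors: eyyp, ikjt, ywnv, lckh, kgpn, nmgm, weib, hqzh, rmti, aete.
Vertex ywnv has 10 neighbors: ypex, yyzx, nehu, lckh, dzlh, nmgm, weib, rdth, rmti, uafs.
N(aete) = {ypex, yyzx, nehu, lckh, dzlh, nmgm, weib, rdth, rmti, uafs}, |N(aete)| = 10.
Vertex weib has 12 neighbors: ypex, yyzx, nehu, eyyp, ikjt, ywnv, dzlh, kgpn, hqzh, rdth, aete, uafs.
3 parts of sizes [6, 6, 4]; α(G) = 6 = ϑ (perfect).
= 6.000000000… (decimal).
α=6, χ(Ḡ)=6; ϑ=6 lies between (collapsed).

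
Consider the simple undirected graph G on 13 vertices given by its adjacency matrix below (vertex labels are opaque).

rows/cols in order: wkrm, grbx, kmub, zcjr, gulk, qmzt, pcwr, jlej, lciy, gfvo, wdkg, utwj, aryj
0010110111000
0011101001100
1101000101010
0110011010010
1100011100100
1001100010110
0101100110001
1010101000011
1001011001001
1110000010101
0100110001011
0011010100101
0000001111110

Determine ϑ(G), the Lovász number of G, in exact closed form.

N(pcwr) = {grbx, zcjr, gulk, jlej, lciy, aryj}, |N(pcwr)| = 6.
deg(lciy) = 6; N(lciy) = {wkrm, zcjr, qmzt, pcwr, gfvo, aryj}.
deg(gfvo) = 6; N(gfvo) = {wkrm, grbx, kmub, lciy, wdkg, aryj}.
N(qmzt) = {wkrm, zcjr, gulk, lciy, wdkg, utwj}, |N(qmzt)| = 6.
Regular of degree 6 on 13 vertices: SR(13,6,2,3) — a Paley graph.
The 3 distinct eigenvalues: [6.0, 1.30278, -2.30278].
Lovász (edge-transitive): ϑ = −13·(-sqrt(13)/2 - 1/2)/((6)−(-sqrt(13)/2 - 1/2)) = sqrt(13).
Numerically 3.605551275.

sqrt(13)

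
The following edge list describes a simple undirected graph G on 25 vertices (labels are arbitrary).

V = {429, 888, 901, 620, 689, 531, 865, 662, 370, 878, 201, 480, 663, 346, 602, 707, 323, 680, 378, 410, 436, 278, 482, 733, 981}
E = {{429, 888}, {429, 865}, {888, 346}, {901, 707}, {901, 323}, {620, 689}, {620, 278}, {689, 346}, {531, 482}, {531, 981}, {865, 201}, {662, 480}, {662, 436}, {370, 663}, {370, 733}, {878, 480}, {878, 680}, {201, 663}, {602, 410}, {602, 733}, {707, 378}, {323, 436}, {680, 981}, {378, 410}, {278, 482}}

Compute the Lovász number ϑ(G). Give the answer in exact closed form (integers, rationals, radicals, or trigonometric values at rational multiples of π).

deg(865) = 2; N(865) = {429, 201}.
Vertex 981 has 2 neighbors: 531, 680.
Vertex 278 has 2 neighbors: 620, 482.
Vertex 878 has 2 neighbors: 480, 680.
Every vertex has degree 2 (N=25); the odd cycle C_{25}.
spec(A) ≈ [2.0, 1.9372, 1.7526, 1.4579, 1.0717, 0.618, 0.1256, -0.3748, -0.8516, -1.2748, -1.618, -1.8596, -1.9842] (distinct, 4 d.p.).
Lovász (edge-transitive): ϑ = −25·(-2*cos(pi/25))/((2)−(-2*cos(pi/25))) = 25*cos(pi/25)/(cos(pi/25) + 1).
= 12.450522… (decimal).
Check 12 ≤ 25*cos(pi/25)/(cos(pi/25) + 1) ≤ 13: both strict.

25*cos(pi/25)/(cos(pi/25) + 1)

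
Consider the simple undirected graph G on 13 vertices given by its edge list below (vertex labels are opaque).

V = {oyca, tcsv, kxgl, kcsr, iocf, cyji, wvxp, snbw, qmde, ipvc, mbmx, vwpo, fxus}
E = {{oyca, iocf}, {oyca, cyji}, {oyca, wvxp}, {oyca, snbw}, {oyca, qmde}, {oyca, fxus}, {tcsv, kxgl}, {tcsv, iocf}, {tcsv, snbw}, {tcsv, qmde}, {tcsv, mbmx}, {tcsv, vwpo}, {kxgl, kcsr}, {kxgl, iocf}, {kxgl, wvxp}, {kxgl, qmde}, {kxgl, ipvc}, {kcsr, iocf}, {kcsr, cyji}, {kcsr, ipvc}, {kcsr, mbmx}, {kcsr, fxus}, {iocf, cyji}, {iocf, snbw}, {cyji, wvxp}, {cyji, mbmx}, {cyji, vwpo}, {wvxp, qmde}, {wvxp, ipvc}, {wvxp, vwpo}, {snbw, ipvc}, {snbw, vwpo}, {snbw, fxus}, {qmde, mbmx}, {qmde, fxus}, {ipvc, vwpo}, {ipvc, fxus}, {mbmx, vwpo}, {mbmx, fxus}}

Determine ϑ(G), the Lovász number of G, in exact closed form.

sqrt(13)

N(kxgl) = {tcsv, kcsr, iocf, wvxp, qmde, ipvc}, |N(kxgl)| = 6.
Vertex vwpo has 6 neighbors: tcsv, cyji, wvxp, snbw, ipvc, mbmx.
Vertex wvxp has 6 neighbors: oyca, kxgl, cyji, qmde, ipvc, vwpo.
Vertex mbmx has 6 neighbors: tcsv, kcsr, cyji, qmde, vwpo, fxus.
6-regular, N=13; SR(13,6,2,3) — a Paley graph.
spec(A) ≈ [6.0, 1.303, -2.303] (distinct, 3 d.p.).
Lovász: ϑ = −13(-sqrt(13)/2 - 1/2)/(6+-(-sqrt(13)/2 - 1/2)) = sqrt(13).
Numerically 3.60555128.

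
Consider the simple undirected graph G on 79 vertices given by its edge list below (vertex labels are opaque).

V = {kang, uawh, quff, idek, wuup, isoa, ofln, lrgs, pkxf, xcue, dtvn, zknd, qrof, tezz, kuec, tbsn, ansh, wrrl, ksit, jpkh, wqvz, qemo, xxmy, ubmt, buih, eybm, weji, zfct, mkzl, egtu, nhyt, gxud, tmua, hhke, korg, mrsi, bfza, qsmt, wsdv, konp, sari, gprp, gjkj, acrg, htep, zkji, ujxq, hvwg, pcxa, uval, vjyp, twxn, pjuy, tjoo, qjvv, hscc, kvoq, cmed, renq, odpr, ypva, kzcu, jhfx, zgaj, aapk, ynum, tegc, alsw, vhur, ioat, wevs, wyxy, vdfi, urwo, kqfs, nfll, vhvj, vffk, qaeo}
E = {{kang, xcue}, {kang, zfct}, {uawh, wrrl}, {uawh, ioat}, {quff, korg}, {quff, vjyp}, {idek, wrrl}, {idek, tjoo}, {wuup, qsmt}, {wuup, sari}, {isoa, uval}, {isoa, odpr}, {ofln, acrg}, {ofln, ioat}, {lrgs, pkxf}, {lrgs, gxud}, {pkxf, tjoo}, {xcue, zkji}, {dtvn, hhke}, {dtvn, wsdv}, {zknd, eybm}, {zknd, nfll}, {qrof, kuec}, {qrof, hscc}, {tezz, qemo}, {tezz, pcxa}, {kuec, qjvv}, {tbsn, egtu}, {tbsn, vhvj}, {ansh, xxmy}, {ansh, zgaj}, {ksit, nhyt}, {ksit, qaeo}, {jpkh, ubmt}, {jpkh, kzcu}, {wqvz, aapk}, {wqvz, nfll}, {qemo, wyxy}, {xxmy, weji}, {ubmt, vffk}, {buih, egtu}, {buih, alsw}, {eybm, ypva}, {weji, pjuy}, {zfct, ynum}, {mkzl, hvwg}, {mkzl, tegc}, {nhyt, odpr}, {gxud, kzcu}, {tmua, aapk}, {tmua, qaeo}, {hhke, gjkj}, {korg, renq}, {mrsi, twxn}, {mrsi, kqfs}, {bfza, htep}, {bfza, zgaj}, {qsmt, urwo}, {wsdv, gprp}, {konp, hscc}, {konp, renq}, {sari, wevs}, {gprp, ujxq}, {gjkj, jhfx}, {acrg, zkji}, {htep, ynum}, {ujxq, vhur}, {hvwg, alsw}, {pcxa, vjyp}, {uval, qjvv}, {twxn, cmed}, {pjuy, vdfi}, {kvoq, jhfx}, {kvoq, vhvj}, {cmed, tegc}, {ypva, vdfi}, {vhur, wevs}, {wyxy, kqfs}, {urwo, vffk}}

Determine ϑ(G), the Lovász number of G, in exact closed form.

deg(qjvv) = 2; N(qjvv) = {kuec, uval}.
deg(tmua) = 2; N(tmua) = {aapk, qaeo}.
N(htep) = {bfza, ynum}, |N(htep)| = 2.
Vertex egtu has 2 neighbors: tbsn, buih.
79-vertex 2-regular graph: this is C_{79}, the 79-cycle.
A has 40 distinct eigenvalues ≈ [2.0, 1.994, 1.975, 1.943, 1.9, 1.844, 1.777, 1.698, 1.609, 1.509, 1.4, 1.282, 1.156, 1.023, 0.883, 0.738, 0.588, 0.434, 0.277, 0.119, -0.04, -0.199, -0.356, -0.511, -0.663, -0.811, -0.954, -1.09, -1.22, -1.342, -1.456, -1.56, -1.655, -1.739, -1.812, -1.873, -1.923, -1.961, -1.986, -1.998].
ϑ = −N·λ_min/(λ_max−λ_min) = −79·(-2*cos(pi/79))/(2−(-2*cos(pi/79))) = 79*cos(pi/79)/(cos(pi/79) + 1).
= 39.48438… (decimal).
Check 39 ≤ 79*cos(pi/79)/(cos(pi/79) + 1) ≤ 40: both strict.

79*cos(pi/79)/(cos(pi/79) + 1)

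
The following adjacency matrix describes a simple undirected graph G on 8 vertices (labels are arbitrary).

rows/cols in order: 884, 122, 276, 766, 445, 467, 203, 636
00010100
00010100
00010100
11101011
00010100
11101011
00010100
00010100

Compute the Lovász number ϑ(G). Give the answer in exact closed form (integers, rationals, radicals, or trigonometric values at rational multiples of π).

6

Vertex 203 has 2 neighbors: 766, 467.
deg(884) = 2; N(884) = {766, 467}.
deg(766) = 6; N(766) = {884, 122, 276, 445, 203, 636}.
Vertex 445 has 2 neighbors: 766, 467.
K_{6,2} (perfect); ϑ(G) = α(G) = max{6,2} = 6.
= 6.0000… (decimal).
6 ≤ 6 ≤ 6: collapsed.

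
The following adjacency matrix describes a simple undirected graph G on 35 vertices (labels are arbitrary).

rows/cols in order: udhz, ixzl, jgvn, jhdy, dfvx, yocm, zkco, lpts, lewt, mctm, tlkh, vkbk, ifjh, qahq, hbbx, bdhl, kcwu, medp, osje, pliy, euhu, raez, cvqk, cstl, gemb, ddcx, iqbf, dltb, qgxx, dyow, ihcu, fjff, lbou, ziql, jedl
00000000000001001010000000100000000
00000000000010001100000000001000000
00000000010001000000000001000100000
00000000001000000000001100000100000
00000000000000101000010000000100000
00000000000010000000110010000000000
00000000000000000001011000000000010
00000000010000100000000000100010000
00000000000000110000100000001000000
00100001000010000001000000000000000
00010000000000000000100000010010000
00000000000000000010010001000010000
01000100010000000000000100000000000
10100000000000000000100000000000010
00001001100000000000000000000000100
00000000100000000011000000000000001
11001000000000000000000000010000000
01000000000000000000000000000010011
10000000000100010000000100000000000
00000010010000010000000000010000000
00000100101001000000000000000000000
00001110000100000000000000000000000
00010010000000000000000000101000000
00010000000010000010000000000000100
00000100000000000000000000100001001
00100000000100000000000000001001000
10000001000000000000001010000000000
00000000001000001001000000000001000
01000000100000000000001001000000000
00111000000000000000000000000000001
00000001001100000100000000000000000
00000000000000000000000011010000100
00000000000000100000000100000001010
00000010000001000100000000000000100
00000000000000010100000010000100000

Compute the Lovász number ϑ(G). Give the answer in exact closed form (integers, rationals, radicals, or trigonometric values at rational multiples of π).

Vertex yocm has 4 neighbors: ifjh, euhu, raez, gemb.
deg(tlkh) = 4; N(tlkh) = {jhdy, euhu, dltb, ihcu}.
deg(zkco) = 4; N(zkco) = {pliy, raez, cvqk, ziql}.
deg(jhdy) = 4; N(jhdy) = {tlkh, cvqk, cstl, dyow}.
35-vertex 4-regular graph: Kneser K(7,3) on C(7,3)=35 vertices.
Distinct eigenvalues (to 4 d.p.): [4.0, 2.0, -1.0, -3.0].
With N=35: ϑ(G) = 35·(-1*(-3))/(4−(-3)) = 15.
= 15.00000000… (decimal).

15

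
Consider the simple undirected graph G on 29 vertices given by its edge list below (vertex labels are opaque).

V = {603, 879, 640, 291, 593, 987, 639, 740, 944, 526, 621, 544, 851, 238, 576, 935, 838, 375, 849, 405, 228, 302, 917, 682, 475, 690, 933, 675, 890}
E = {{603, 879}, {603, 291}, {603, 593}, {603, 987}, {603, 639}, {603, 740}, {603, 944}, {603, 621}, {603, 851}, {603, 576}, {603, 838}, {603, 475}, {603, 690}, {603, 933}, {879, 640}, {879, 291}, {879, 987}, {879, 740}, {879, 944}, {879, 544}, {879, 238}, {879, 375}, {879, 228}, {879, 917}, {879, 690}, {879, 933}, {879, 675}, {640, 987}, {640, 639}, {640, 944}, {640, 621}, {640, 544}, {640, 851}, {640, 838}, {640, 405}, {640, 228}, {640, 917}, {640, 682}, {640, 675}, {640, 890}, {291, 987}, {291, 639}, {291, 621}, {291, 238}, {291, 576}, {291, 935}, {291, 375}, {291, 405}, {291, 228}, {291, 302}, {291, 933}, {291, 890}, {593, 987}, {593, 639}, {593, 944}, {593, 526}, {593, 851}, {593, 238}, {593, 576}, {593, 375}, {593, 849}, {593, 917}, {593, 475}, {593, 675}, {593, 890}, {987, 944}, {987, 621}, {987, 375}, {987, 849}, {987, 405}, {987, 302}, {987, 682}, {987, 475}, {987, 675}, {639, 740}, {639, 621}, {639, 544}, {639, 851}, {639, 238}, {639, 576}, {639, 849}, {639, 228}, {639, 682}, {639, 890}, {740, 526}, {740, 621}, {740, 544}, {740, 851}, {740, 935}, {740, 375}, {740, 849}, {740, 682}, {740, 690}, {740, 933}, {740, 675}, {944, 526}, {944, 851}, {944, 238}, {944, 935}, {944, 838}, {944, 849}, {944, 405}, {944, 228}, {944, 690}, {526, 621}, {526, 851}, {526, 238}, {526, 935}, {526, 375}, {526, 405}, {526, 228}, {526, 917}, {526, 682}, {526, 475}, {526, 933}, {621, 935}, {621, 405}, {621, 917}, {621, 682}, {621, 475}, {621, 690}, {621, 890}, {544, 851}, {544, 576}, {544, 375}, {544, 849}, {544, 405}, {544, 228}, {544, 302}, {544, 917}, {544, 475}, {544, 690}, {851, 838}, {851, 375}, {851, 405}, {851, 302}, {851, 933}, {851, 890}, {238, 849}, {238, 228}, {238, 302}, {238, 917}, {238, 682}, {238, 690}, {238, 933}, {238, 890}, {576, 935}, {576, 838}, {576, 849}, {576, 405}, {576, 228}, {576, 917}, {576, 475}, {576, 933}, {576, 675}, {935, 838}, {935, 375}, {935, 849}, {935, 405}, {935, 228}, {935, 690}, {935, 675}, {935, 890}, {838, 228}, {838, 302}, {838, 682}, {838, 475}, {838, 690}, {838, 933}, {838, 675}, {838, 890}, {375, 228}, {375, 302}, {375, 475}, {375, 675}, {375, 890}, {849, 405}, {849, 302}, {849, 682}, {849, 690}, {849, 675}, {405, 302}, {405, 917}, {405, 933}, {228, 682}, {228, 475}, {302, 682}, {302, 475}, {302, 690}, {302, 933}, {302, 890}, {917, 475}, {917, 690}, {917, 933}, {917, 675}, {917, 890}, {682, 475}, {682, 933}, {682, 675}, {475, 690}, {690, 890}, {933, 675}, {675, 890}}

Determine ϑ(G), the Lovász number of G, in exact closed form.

sqrt(29)

deg(935) = 14; N(935) = {291, 740, 944, 526, 621, 576, 838, 375, 849, 405, 228, 690, 675, 890}.
Vertex 228 has 14 neighbors: 879, 640, 291, 639, 944, 526, 544, 238, 576, 935, 838, 375, 682, 475.
deg(944) = 14; N(944) = {603, 879, 640, 593, 987, 526, 851, 238, 935, 838, 849, 405, 228, 690}.
Vertex 879 has 14 neighbors: 603, 640, 291, 987, 740, 944, 544, 238, 375, 228, 917, 690, 933, 675.
14-regular, N=29; strongly regular (29,14,6,7).
A has 3 distinct eigenvalues ≈ [14.0, 2.192582, -3.192582].
λ_max=14, λ_min=-sqrt(29)/2 - 1/2; ϑ = −29·λ_min/(λ_max−λ_min) = sqrt(29).
Numerically 5.38516.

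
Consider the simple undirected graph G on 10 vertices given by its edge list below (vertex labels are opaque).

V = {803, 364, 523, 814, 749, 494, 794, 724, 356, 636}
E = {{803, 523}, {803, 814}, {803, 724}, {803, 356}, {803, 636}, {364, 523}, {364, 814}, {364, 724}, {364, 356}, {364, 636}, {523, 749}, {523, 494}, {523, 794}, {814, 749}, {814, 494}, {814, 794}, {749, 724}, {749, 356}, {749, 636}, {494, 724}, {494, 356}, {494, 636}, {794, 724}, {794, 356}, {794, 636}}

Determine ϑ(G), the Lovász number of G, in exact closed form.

5

N(724) = {803, 364, 749, 494, 794}, |N(724)| = 5.
deg(794) = 5; N(794) = {523, 814, 724, 356, 636}.
Vertex 814 has 5 neighbors: 803, 364, 749, 494, 794.
deg(494) = 5; N(494) = {523, 814, 724, 356, 636}.
K_{5,5} (perfect); ϑ(G) = α(G) = max{5,5} = 5.
= 5.000000… (decimal).
Lovász sandwich 5 ≤ 5 ≤ 5: collapsed.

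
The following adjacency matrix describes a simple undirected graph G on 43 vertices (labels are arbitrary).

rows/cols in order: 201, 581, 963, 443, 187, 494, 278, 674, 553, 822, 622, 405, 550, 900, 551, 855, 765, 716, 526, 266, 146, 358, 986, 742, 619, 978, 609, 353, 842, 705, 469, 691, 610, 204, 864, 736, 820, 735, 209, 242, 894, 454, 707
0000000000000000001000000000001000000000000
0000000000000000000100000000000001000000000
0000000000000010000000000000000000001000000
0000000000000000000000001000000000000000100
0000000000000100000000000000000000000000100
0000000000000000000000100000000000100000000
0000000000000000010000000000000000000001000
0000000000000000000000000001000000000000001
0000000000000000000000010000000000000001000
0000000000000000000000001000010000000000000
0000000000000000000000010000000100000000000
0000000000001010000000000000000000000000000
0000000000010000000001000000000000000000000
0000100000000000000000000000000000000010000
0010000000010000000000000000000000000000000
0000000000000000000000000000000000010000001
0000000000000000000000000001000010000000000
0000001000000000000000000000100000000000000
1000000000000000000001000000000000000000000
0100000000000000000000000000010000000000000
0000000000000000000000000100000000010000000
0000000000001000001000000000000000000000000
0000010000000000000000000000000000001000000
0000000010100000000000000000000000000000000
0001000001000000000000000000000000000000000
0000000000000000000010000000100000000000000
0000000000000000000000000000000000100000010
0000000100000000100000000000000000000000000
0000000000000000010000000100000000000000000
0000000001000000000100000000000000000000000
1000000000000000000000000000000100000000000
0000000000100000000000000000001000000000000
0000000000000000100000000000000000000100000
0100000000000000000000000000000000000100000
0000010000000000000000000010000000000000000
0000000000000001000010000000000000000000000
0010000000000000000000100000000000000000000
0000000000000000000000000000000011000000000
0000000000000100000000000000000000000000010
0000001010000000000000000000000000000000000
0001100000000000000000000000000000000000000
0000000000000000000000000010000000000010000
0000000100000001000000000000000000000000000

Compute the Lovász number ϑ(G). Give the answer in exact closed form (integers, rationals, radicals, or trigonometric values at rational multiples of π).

43*cos(pi/43)/(cos(pi/43) + 1)

N(707) = {674, 855}, |N(707)| = 2.
Vertex 619 has 2 neighbors: 443, 822.
deg(691) = 2; N(691) = {622, 469}.
Vertex 765 has 2 neighbors: 353, 610.
G on 43 vertices is 2-regular; connected 2-regular on 43 ⇒ C_{43}.
The 22 distinct eigenvalues: [2.0, 1.978687, 1.915201, 1.810896, 1.667996, 1.489544, 1.279346, 1.041881, 0.782209, 0.505867, 0.218742, -0.073044, -0.363274, -0.645761, -0.914485, -1.163718, -1.388148, -1.582993, -1.744099, -1.868032, -1.952152, -1.994665].
Lovász (edge-transitive): ϑ = −43·(-2*cos(pi/43))/((2)−(-2*cos(pi/43))) = 43*cos(pi/43)/(cos(pi/43) + 1).
ϑ(G) ≈ 21.471284.
21 ≤ 43*cos(pi/43)/(cos(pi/43) + 1) ≤ 22: both strict.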